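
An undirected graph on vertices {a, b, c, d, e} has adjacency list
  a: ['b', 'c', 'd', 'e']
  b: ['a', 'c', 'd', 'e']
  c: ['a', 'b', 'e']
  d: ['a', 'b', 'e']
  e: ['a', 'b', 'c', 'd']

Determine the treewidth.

3

A width-3 tree decomposition is:
Bags: B1 = {a, b, d, e}  B2 = {a, b, c, e}
Tree: B1–B2
The largest bag has 4 vertices, giving width 3; this decomposition certifies tw(G) ≤ 3. For the lower bound, the 4 vertices {a, b, d, e} are pairwise adjacent, and any tree decomposition puts a clique entirely inside one bag — forcing width ≥ 3. Combining the bounds, tw(G) = 3.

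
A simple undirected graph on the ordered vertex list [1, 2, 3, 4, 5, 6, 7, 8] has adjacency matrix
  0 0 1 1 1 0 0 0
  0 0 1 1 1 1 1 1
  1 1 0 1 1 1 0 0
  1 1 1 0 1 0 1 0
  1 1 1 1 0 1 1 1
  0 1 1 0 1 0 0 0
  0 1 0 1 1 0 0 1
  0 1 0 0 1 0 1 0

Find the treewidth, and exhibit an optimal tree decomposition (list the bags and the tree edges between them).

Each bag holds 4 vertices, so the decomposition has width 3, which upper-bounds the treewidth. On the other hand G contains the 4-clique {1, 3, 4, 5}. A clique must lie in a single bag of any decomposition, so no decomposition can have width below 3. Therefore the treewidth is 3.

Treewidth 3.
One such decomposition:
Bags: B1 = {2, 3, 4, 5}  B2 = {2, 4, 5, 7}  B3 = {2, 5, 7, 8}  B4 = {1, 3, 4, 5}  B5 = {2, 3, 5, 6}
Tree: B1–B2, B2–B3, B1–B4, B1–B5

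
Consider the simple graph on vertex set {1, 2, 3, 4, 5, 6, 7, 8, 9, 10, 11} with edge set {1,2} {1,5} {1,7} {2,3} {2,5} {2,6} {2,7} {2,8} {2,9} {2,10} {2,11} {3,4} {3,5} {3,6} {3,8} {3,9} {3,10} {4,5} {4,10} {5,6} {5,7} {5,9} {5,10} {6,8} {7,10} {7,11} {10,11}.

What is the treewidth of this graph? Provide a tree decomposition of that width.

Treewidth 3.
One such decomposition:
Bags: B1 = {3, 4, 5, 10}  B2 = {2, 3, 5, 10}  B3 = {2, 3, 5, 9}  B4 = {2, 3, 5, 6}  B5 = {2, 3, 6, 8}  B6 = {2, 5, 7, 10}  B7 = {2, 7, 10, 11}  B8 = {1, 2, 5, 7}
Tree: B1–B2, B2–B3, B3–B4, B4–B5, B2–B6, B6–B7, B6–B8

The largest bag has 4 vertices, giving width 3; this decomposition certifies tw(G) ≤ 3. For the lower bound, the 4 vertices {2, 3, 6, 8} are pairwise adjacent, and any tree decomposition puts a clique entirely inside one bag — forcing width ≥ 3. Combining the bounds, tw(G) = 3.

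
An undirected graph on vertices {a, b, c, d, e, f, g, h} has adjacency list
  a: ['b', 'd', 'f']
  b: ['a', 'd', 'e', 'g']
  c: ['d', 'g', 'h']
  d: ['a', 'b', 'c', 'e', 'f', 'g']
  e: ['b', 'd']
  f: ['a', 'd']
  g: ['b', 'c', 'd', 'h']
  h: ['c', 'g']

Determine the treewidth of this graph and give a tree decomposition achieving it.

Every bag has size at most 3, so the width is 3 − 1 = 2 and tw(G) ≤ 2. For the lower bound, the 3 vertices {c, d, g} are pairwise adjacent, and any tree decomposition puts a clique entirely inside one bag — forcing width ≥ 2. Therefore the treewidth is 2.

Treewidth 2.
One optimal decomposition is:
Bags: B1 = {c, d, g}  B2 = {b, d, g}  B3 = {c, g, h}  B4 = {a, b, d}  B5 = {b, d, e}  B6 = {a, d, f}
Tree: B1–B2, B1–B3, B2–B4, B4–B5, B4–B6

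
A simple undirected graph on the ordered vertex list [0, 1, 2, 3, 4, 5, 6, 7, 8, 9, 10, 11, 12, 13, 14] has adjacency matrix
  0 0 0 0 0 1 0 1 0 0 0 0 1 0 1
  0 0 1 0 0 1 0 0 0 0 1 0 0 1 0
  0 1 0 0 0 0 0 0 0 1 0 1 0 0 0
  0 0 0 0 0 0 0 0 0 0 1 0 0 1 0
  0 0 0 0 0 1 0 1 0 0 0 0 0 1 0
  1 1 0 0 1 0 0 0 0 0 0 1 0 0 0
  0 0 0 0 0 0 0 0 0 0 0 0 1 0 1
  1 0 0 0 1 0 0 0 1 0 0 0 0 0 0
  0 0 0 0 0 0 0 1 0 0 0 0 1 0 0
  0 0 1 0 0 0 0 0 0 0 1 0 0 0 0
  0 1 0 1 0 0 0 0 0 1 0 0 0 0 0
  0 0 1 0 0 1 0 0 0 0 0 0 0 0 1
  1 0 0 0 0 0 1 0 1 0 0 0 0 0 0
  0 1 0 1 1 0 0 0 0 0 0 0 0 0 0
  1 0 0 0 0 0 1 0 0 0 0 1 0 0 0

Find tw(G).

A width-3 tree decomposition is:
Bags: B1 = {3, 9, 10, 13}  B2 = {1, 9, 10, 13}  B3 = {1, 2, 9, 13}  B4 = {1, 2, 4, 13}  B5 = {1, 2, 4, 5}  B6 = {2, 4, 5, 11}  B7 = {4, 5, 7, 11}  B8 = {0, 5, 7, 11}  B9 = {0, 7, 11, 14}  B10 = {0, 7, 8, 14}  B11 = {0, 8, 12, 14}  B12 = {6, 8, 12, 14}
Tree: B1–B2, B2–B3, B3–B4, B4–B5, B5–B6, B6–B7, B7–B8, B8–B9, B9–B10, B10–B11, B11–B12
The largest bag has 4 vertices, giving width 3; this decomposition certifies tw(G) ≤ 3. For the lower bound: the 4 vertex sets {3,9,10}, {13}, {1}, {2,4,5,11} are disjoint, each induces a connected subgraph, and every pair is joined by at least one edge of G. Contracting each set to a single vertex therefore yields K_{4} as a minor, and since treewidth is minor-monotone, tw(G) ≥ tw(K_{4}) = 3. Combining the bounds, tw(G) = 3.

3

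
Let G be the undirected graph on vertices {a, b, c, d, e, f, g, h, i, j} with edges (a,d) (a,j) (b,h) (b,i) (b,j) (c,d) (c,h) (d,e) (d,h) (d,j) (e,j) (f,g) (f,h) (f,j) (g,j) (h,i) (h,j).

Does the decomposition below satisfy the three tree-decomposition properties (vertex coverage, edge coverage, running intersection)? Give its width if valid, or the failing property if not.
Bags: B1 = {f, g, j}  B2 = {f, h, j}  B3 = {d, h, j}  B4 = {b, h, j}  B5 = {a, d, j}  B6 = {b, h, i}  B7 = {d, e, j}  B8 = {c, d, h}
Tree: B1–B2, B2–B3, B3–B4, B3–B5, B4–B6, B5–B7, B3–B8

Vertex coverage: the bags together contain {a, b, c, d, e, f, g, h, i, j}, the full vertex set. Edge coverage: each edge of G has both endpoints in at least one bag. Running intersection: for every vertex, the bags containing it form a connected subtree. All three properties hold, so this is a valid tree decomposition of width max|bag| − 1 = 2, and hence tw(G) ≤ 2.

Yes; width 2.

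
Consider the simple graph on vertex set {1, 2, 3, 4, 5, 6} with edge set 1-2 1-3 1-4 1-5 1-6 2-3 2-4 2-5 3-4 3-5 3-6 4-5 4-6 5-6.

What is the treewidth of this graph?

4

A width-4 tree decomposition is:
Bags: B1 = {1, 2, 3, 4, 5}  B2 = {1, 3, 4, 5, 6}
Tree: B1–B2
Every bag has size at most 5, so the width is 5 − 1 = 4 and tw(G) ≤ 4. For the lower bound, the 5 vertices {1, 2, 3, 4, 5} are pairwise adjacent, and any tree decomposition puts a clique entirely inside one bag — forcing width ≥ 4. The upper and lower bounds meet at 4, so that is the treewidth.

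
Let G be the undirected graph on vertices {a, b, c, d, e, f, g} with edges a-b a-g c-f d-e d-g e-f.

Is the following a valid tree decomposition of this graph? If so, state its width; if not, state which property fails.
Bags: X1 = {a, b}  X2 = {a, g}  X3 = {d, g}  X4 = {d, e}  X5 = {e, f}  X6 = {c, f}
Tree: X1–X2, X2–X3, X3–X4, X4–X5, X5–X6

Vertex coverage: the bags together contain {a, b, c, d, e, f, g}, the full vertex set. Edge coverage: each edge of G has both endpoints in at least one bag. Running intersection: for every vertex, the bags containing it form a connected subtree. All three properties hold, so this is a valid tree decomposition of width max|bag| − 1 = 1, and hence tw(G) ≤ 1.

Yes; width 1.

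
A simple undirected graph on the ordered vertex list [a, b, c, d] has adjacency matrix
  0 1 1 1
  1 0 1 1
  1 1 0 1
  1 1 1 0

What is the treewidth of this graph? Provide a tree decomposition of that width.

Treewidth 3.
One such decomposition:
Bags: B1 = {a, b, c, d}
Tree: (single bag)

With just one bag of size 4, the width is 4 − 1 = 3, so tw(G) ≤ 3. Conversely, {a, b, c, d} is a clique of size 4, and the vertices of any clique must share a bag in every tree decomposition; so some bag has ≥ 4 vertices and tw(G) ≥ 3. The upper and lower bounds meet at 3, so that is the treewidth.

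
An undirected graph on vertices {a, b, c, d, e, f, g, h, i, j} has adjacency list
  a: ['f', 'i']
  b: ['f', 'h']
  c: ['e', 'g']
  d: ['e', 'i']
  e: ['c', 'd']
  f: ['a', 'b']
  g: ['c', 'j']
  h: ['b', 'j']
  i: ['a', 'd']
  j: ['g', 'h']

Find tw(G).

2

A width-2 tree decomposition is:
Bags: B1 = {c, g, j}  B2 = {c, h, j}  B3 = {b, c, h}  B4 = {b, c, f}  B5 = {a, c, f}  B6 = {a, c, i}  B7 = {c, d, i}  B8 = {c, d, e}
Tree: B1–B2, B2–B3, B3–B4, B4–B5, B5–B6, B6–B7, B7–B8
Each bag holds 3 vertices, so the decomposition has width 2, which upper-bounds the treewidth. Since c–g–j–h–b–f–a–i–d–e–c is a cycle in G, G is not acyclic. Forests are exactly the graphs of treewidth ≤ 1, so tw(G) ≥ 2. The upper and lower bounds meet at 2, so that is the treewidth.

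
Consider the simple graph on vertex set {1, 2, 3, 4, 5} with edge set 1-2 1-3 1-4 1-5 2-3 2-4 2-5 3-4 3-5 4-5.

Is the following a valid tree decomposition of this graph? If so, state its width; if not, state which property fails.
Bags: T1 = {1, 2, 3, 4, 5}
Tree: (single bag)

Yes; width 4.

Every vertex of G appears in some bag (union = {1, 2, 3, 4, 5}); every edge is covered by a bag; and for each vertex v the set of bags containing v is connected in the bag tree. The decomposition is therefore valid. The largest bag has 5 vertices, so the width is 4.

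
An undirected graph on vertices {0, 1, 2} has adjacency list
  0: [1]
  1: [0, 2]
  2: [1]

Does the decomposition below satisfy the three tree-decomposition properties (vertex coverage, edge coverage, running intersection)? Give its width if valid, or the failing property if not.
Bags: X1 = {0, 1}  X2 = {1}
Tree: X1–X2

A tree decomposition must satisfy three properties: every vertex lies in some bag; for every edge, both endpoints lie together in some bag; and for every vertex, the bags containing it form a connected subtree. Here vertex 2 appears in no bag, so the decomposition is invalid.

No — vertex 2 appears in no bag.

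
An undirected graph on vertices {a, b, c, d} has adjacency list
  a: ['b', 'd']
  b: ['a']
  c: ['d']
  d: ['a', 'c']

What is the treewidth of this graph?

A width-1 tree decomposition is:
Bags: B1 = {a, b}  B2 = {a, d}  B3 = {c, d}
Tree: B1–B2, B2–B3
Every bag has size at most 2, so the width is 2 − 1 = 1 and tw(G) ≤ 1. G has an edge, so its treewidth is at least 1. Therefore the treewidth is 1.

1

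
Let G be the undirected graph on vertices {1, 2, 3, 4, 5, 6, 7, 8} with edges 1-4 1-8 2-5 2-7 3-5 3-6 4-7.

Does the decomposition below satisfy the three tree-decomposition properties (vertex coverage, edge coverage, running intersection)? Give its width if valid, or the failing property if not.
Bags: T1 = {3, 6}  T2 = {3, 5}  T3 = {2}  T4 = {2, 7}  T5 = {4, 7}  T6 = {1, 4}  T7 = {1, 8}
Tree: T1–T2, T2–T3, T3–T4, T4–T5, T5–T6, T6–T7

A tree decomposition must satisfy three properties: every vertex lies in some bag; for every edge, both endpoints lie together in some bag; and for every vertex, the bags containing it form a connected subtree. Here edge (5,2) lies in no bag, so the decomposition is invalid.

No — edge (5,2) lies in no bag.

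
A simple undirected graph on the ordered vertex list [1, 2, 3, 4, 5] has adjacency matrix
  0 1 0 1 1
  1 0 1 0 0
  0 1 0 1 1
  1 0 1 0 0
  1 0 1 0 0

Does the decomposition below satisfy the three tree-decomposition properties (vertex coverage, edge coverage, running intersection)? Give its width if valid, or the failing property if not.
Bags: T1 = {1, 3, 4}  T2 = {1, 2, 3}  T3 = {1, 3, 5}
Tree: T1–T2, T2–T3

Yes; width 2.

Every vertex of G appears in some bag (union = {1, 2, 3, 4, 5}); every edge is covered by a bag; and for each vertex v the set of bags containing v is connected in the bag tree. The decomposition is therefore valid. The largest bag has 3 vertices, so the width is 2.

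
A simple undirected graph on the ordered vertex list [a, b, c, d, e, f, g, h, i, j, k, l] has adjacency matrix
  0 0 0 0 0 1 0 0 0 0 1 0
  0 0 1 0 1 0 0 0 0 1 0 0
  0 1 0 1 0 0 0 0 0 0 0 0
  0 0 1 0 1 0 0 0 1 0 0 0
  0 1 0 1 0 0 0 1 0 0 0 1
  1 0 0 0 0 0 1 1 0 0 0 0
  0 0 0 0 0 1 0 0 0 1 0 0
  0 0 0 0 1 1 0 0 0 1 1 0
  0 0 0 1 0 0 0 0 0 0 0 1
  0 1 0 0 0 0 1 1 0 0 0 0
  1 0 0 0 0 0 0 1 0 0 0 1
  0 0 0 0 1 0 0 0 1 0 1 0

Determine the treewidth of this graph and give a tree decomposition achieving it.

Each bag holds 4 vertices, so the decomposition has width 3, which upper-bounds the treewidth. For the lower bound: the 4 vertex sets {c,d,i}, {l}, {e}, {b,h,j,k} are disjoint, each induces a connected subgraph, and every pair is joined by at least one edge of G. Contracting each set to a single vertex therefore yields K_{4} as a minor, and since treewidth is minor-monotone, tw(G) ≥ tw(K_{4}) = 3. Combining the bounds, tw(G) = 3.

Treewidth 3.
One optimal decomposition is:
Bags: B1 = {c, d, i, l}  B2 = {c, d, e, l}  B3 = {b, c, e, l}  B4 = {b, e, k, l}  B5 = {b, e, h, k}  B6 = {b, h, j, k}  B7 = {a, h, j, k}  B8 = {a, f, h, j}  B9 = {a, f, g, j}
Tree: B1–B2, B2–B3, B3–B4, B4–B5, B5–B6, B6–B7, B7–B8, B8–B9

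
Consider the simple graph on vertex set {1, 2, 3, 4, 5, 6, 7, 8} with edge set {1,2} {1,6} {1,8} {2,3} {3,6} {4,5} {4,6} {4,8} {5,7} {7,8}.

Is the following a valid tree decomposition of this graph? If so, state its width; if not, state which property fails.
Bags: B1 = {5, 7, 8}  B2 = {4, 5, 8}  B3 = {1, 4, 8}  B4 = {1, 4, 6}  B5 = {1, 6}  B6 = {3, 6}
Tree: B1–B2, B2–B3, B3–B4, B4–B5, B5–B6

A tree decomposition must satisfy three properties: every vertex lies in some bag; for every edge, both endpoints lie together in some bag; and for every vertex, the bags containing it form a connected subtree. Here vertex 2 appears in no bag, so the decomposition is invalid.

No — vertex 2 appears in no bag.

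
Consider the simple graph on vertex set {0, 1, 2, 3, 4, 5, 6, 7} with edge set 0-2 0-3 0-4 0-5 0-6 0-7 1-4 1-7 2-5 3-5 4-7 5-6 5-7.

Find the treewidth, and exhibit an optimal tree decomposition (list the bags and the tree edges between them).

Every bag has size at most 3, so the width is 3 − 1 = 2 and tw(G) ≤ 2. For the lower bound, the 3 vertices {0, 4, 7} are pairwise adjacent, and any tree decomposition puts a clique entirely inside one bag — forcing width ≥ 2. Combining the bounds, tw(G) = 2.

Treewidth 2.
One such decomposition:
Bags: B1 = {0, 4, 7}  B2 = {0, 5, 7}  B3 = {0, 2, 5}  B4 = {0, 5, 6}  B5 = {1, 4, 7}  B6 = {0, 3, 5}
Tree: B1–B2, B2–B3, B3–B4, B1–B5, B4–B6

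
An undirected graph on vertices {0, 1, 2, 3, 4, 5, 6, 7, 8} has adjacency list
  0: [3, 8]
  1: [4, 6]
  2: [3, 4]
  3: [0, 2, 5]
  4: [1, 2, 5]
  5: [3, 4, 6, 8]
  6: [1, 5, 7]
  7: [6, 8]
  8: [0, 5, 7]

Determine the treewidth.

3

A width-3 tree decomposition is:
Bags: B1 = {0, 2, 3, 4}  B2 = {0, 3, 4, 5}  B3 = {0, 4, 5, 8}  B4 = {1, 4, 5, 8}  B5 = {1, 5, 6, 8}  B6 = {1, 6, 7, 8}
Tree: B1–B2, B2–B3, B3–B4, B4–B5, B5–B6
Each bag holds 4 vertices, so the decomposition has width 3, which upper-bounds the treewidth. For the lower bound: the 4 vertex sets {0,2,3}, {4}, {5}, {1,6,7,8} are disjoint, each induces a connected subgraph, and every pair is joined by at least one edge of G. Contracting each set to a single vertex therefore yields K_{4} as a minor, and since treewidth is minor-monotone, tw(G) ≥ tw(K_{4}) = 3. Combining the bounds, tw(G) = 3.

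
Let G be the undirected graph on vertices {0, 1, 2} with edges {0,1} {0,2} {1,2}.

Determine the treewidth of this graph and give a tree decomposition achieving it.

A single bag containing all 3 vertices is trivially a valid decomposition of width 2. For the lower bound, the 3 vertices {0, 1, 2} are pairwise adjacent, and any tree decomposition puts a clique entirely inside one bag — forcing width ≥ 2. Combining the bounds, tw(G) = 2.

Treewidth 2.
One optimal decomposition is:
Bags: B1 = {0, 1, 2}
Tree: (single bag)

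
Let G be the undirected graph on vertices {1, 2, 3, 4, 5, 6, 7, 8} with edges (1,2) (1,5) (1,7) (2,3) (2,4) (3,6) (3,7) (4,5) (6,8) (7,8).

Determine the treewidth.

2

A width-2 tree decomposition is:
Bags: B1 = {2, 4, 5}  B2 = {1, 2, 5}  B3 = {1, 2, 3}  B4 = {1, 3, 7}  B5 = {3, 6, 7}  B6 = {6, 7, 8}
Tree: B1–B2, B2–B3, B3–B4, B4–B5, B5–B6
Every bag has size at most 3, so the width is 3 − 1 = 2 and tw(G) ≤ 2. For the lower bound, G contains the cycle 4–5–1–2–4, so G is not a forest; only forests have treewidth ≤ 1, hence tw(G) ≥ 2. The upper and lower bounds meet at 2, so that is the treewidth.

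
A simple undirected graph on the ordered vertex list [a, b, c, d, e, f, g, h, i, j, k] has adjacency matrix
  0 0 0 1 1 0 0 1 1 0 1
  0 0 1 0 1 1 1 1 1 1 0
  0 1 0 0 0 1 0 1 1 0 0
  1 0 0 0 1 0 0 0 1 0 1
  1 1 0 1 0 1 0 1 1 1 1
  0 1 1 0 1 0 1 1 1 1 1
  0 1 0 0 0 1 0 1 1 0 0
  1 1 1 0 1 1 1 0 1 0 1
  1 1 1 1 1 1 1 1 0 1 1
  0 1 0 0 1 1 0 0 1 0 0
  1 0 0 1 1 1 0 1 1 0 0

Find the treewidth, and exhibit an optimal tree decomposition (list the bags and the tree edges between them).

Every bag has size at most 5, so the width is 5 − 1 = 4 and tw(G) ≤ 4. On the other hand G contains the 5-clique {a, d, e, i, k}. A clique must lie in a single bag of any decomposition, so no decomposition can have width below 4. Combining the bounds, tw(G) = 4.

Treewidth 4.
One optimal decomposition is:
Bags: B1 = {a, d, e, i, k}  B2 = {a, e, h, i, k}  B3 = {e, f, h, i, k}  B4 = {b, e, f, h, i}  B5 = {b, c, f, h, i}  B6 = {b, e, f, i, j}  B7 = {b, f, g, h, i}
Tree: B1–B2, B2–B3, B3–B4, B4–B5, B4–B6, B5–B7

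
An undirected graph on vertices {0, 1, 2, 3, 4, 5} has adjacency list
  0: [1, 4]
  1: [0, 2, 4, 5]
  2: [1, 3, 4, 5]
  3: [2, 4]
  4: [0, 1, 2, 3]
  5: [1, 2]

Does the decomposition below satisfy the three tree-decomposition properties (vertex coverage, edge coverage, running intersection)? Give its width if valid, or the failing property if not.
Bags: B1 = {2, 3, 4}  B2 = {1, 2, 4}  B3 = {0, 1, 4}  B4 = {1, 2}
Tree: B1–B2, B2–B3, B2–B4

No — vertex 5 appears in no bag.

A tree decomposition must satisfy three properties: every vertex lies in some bag; for every edge, both endpoints lie together in some bag; and for every vertex, the bags containing it form a connected subtree. Here vertex 5 appears in no bag, so the decomposition is invalid.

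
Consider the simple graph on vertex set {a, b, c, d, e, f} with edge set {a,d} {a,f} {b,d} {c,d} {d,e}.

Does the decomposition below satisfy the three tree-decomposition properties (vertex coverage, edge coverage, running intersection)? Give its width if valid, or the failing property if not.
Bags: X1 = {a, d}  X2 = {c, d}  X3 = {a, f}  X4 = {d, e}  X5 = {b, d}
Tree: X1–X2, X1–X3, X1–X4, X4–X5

Checking the three conditions: (i) the bags cover all of {a, b, c, d, e, f}; (ii) for each edge, some bag contains both endpoints; (iii) the bags containing any fixed vertex form a subtree. All hold, so the decomposition is valid with width 2 − 1 = 1.

Yes; width 1.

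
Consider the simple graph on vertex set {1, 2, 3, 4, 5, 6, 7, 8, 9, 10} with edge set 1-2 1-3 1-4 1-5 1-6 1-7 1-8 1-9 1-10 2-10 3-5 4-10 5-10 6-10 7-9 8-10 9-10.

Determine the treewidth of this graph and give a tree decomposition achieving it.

Treewidth 2.
Bags: B1 = {1, 8, 10}  B2 = {1, 2, 10}  B3 = {1, 5, 10}  B4 = {1, 3, 5}  B5 = {1, 6, 10}  B6 = {1, 9, 10}  B7 = {1, 7, 9}  B8 = {1, 4, 10}
Tree: B1–B2, B2–B3, B3–B4, B2–B5, B2–B6, B6–B7, B6–B8

Every bag has size at most 3, so the width is 3 − 1 = 2 and tw(G) ≤ 2. For the lower bound, the 3 vertices {1, 2, 10} are pairwise adjacent, and any tree decomposition puts a clique entirely inside one bag — forcing width ≥ 2. Combining the bounds, tw(G) = 2.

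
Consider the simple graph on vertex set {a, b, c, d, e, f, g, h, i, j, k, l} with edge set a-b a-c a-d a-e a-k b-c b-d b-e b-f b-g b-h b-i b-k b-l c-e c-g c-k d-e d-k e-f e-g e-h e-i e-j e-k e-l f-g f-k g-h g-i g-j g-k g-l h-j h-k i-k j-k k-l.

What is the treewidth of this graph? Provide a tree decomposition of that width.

Each bag holds 5 vertices, so the decomposition has width 4, which upper-bounds the treewidth. Conversely, {e, g, h, j, k} is a clique of size 5, and the vertices of any clique must share a bag in every tree decomposition; so some bag has ≥ 5 vertices and tw(G) ≥ 4. The upper and lower bounds meet at 4, so that is the treewidth.

Treewidth 4.
Bags: B1 = {a, b, c, e, k}  B2 = {b, c, e, g, k}  B3 = {b, e, g, i, k}  B4 = {b, e, g, h, k}  B5 = {b, e, g, k, l}  B6 = {b, e, f, g, k}  B7 = {a, b, d, e, k}  B8 = {e, g, h, j, k}
Tree: B1–B2, B2–B3, B3–B4, B3–B5, B4–B6, B1–B7, B4–B8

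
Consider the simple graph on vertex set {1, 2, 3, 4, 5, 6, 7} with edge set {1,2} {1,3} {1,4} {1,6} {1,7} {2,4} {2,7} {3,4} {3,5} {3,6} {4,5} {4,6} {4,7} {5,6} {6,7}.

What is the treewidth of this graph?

3

A width-3 tree decomposition is:
Bags: B1 = {1, 4, 6, 7}  B2 = {1, 3, 4, 6}  B3 = {3, 4, 5, 6}  B4 = {1, 2, 4, 7}
Tree: B1–B2, B2–B3, B1–B4
The largest bag has 4 vertices, giving width 3; this decomposition certifies tw(G) ≤ 3. Conversely, {1, 2, 4, 7} is a clique of size 4, and the vertices of any clique must share a bag in every tree decomposition; so some bag has ≥ 4 vertices and tw(G) ≥ 3. Combining the bounds, tw(G) = 3.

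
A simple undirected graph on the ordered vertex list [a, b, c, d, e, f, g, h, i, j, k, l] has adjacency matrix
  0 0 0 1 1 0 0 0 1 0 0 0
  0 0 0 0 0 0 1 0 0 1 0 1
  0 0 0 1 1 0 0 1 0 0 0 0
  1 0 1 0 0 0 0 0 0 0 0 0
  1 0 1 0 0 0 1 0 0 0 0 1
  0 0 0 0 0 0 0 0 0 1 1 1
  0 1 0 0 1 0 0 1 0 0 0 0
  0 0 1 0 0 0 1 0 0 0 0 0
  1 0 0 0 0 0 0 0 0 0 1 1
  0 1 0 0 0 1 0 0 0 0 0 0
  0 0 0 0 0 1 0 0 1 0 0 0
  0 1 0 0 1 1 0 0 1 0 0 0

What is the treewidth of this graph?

3

A width-3 tree decomposition is:
Bags: B1 = {c, d, g, h}  B2 = {c, d, e, g}  B3 = {a, d, e, g}  B4 = {a, b, e, g}  B5 = {a, b, e, l}  B6 = {a, b, i, l}  B7 = {b, i, j, l}  B8 = {f, i, j, l}  B9 = {f, i, j, k}
Tree: B1–B2, B2–B3, B3–B4, B4–B5, B5–B6, B6–B7, B7–B8, B8–B9
Each bag holds 4 vertices, so the decomposition has width 3, which upper-bounds the treewidth. For the lower bound: the 4 vertex sets {c,d,h}, {g}, {e}, {a,b,i,l} are disjoint, each induces a connected subgraph, and every pair is joined by at least one edge of G. Contracting each set to a single vertex therefore yields K_{4} as a minor, and since treewidth is minor-monotone, tw(G) ≥ tw(K_{4}) = 3. Hence tw(G) = 3 exactly.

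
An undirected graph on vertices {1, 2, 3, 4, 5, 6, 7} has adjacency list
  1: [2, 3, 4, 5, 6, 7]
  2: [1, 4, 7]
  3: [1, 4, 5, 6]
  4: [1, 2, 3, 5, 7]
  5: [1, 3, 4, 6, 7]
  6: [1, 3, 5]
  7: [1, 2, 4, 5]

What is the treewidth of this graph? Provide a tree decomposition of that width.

Treewidth 3.
One such decomposition:
Bags: B1 = {1, 3, 4, 5}  B2 = {1, 4, 5, 7}  B3 = {1, 2, 4, 7}  B4 = {1, 3, 5, 6}
Tree: B1–B2, B2–B3, B1–B4

Each bag holds 4 vertices, so the decomposition has width 3, which upper-bounds the treewidth. Conversely, {1, 2, 4, 7} is a clique of size 4, and the vertices of any clique must share a bag in every tree decomposition; so some bag has ≥ 4 vertices and tw(G) ≥ 3. Hence tw(G) = 3 exactly.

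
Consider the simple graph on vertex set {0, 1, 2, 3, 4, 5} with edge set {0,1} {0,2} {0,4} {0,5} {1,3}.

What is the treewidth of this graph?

1

A width-1 tree decomposition is:
Bags: B1 = {0, 5}  B2 = {0, 4}  B3 = {0, 2}  B4 = {0, 1}  B5 = {1, 3}
Tree: B1–B2, B1–B3, B3–B4, B4–B5
The largest bag has 2 vertices, giving width 1; this decomposition certifies tw(G) ≤ 1. Any graph with an edge has treewidth ≥ 1, and G has the edge 5–0. The upper and lower bounds meet at 1, so that is the treewidth.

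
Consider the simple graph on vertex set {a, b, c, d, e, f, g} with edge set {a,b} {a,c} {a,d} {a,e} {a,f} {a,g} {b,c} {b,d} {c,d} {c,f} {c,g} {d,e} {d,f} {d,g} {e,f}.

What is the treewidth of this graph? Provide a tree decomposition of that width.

Each bag holds 4 vertices, so the decomposition has width 3, which upper-bounds the treewidth. Conversely, {a, d, e, f} is a clique of size 4, and the vertices of any clique must share a bag in every tree decomposition; so some bag has ≥ 4 vertices and tw(G) ≥ 3. Therefore the treewidth is 3.

Treewidth 3.
One optimal decomposition is:
Bags: B1 = {a, b, c, d}  B2 = {a, c, d, g}  B3 = {a, c, d, f}  B4 = {a, d, e, f}
Tree: B1–B2, B1–B3, B3–B4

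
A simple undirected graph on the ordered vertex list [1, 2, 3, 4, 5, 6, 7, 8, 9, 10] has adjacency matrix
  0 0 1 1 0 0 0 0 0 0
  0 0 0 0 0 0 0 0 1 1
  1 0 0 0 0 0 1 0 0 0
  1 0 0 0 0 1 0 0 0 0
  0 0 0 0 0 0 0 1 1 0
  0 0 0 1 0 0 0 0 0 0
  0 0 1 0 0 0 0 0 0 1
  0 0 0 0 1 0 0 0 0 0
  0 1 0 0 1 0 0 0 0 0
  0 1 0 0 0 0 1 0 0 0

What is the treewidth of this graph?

A width-1 tree decomposition is:
Bags: B1 = {4, 6}  B2 = {1, 4}  B3 = {1, 3}  B4 = {3, 7}  B5 = {7, 10}  B6 = {2, 10}  B7 = {2, 9}  B8 = {5, 9}  B9 = {5, 8}
Tree: B1–B2, B2–B3, B3–B4, B4–B5, B5–B6, B6–B7, B7–B8, B8–B9
Each bag holds 2 vertices, so the decomposition has width 1, which upper-bounds the treewidth. Any graph with an edge has treewidth ≥ 1, and G has the edge 6–4. Hence tw(G) = 1 exactly.

1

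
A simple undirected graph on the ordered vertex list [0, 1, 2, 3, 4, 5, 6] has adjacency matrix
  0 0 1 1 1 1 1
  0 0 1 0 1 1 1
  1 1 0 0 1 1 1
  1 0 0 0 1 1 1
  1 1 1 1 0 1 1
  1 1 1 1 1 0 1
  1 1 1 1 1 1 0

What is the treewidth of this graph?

A width-4 tree decomposition is:
Bags: B1 = {0, 3, 4, 5, 6}  B2 = {0, 2, 4, 5, 6}  B3 = {1, 2, 4, 5, 6}
Tree: B1–B2, B2–B3
Each bag holds 5 vertices, so the decomposition has width 4, which upper-bounds the treewidth. For the lower bound, the 5 vertices {0, 2, 4, 5, 6} are pairwise adjacent, and any tree decomposition puts a clique entirely inside one bag — forcing width ≥ 4. Combining the bounds, tw(G) = 4.

4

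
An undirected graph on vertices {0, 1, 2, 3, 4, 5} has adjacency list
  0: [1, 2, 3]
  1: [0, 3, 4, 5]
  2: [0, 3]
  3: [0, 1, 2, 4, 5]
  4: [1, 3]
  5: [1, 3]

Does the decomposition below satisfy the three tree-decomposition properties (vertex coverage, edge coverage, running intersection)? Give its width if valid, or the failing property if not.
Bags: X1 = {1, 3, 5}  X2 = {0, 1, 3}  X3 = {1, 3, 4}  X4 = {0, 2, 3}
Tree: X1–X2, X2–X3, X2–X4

Yes; width 2.

Vertex coverage: the bags together contain {0, 1, 2, 3, 4, 5}, the full vertex set. Edge coverage: each edge of G has both endpoints in at least one bag. Running intersection: for every vertex, the bags containing it form a connected subtree. All three properties hold, so this is a valid tree decomposition of width max|bag| − 1 = 2, and hence tw(G) ≤ 2.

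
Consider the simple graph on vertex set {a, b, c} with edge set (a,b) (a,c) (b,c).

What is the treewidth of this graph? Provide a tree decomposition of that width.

With just one bag of size 3, the width is 3 − 1 = 2, so tw(G) ≤ 2. For the lower bound, the 3 vertices {a, b, c} are pairwise adjacent, and any tree decomposition puts a clique entirely inside one bag — forcing width ≥ 2. The upper and lower bounds meet at 2, so that is the treewidth.

Treewidth 2.
One such decomposition:
Bags: B1 = {a, b, c}
Tree: (single bag)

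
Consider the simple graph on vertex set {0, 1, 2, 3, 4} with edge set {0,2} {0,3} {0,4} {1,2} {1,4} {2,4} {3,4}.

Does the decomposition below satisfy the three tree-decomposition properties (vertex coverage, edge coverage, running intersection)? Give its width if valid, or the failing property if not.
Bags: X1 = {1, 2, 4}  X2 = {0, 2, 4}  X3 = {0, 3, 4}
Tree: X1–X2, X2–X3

Every vertex of G appears in some bag (union = {0, 1, 2, 3, 4}); every edge is covered by a bag; and for each vertex v the set of bags containing v is connected in the bag tree. The decomposition is therefore valid. The largest bag has 3 vertices, so the width is 2.

Yes; width 2.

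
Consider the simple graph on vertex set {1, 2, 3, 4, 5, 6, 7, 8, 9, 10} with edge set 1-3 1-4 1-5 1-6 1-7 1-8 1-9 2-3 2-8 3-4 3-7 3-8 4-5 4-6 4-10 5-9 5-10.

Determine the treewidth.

2

A width-2 tree decomposition is:
Bags: B1 = {1, 3, 8}  B2 = {1, 3, 4}  B3 = {1, 4, 6}  B4 = {1, 4, 5}  B5 = {2, 3, 8}  B6 = {1, 5, 9}  B7 = {1, 3, 7}  B8 = {4, 5, 10}
Tree: B1–B2, B2–B3, B3–B4, B1–B5, B4–B6, B1–B7, B4–B8
The largest bag has 3 vertices, giving width 2; this decomposition certifies tw(G) ≤ 2. On the other hand G contains the 3-clique {1, 5, 9}. A clique must lie in a single bag of any decomposition, so no decomposition can have width below 2. Therefore the treewidth is 2.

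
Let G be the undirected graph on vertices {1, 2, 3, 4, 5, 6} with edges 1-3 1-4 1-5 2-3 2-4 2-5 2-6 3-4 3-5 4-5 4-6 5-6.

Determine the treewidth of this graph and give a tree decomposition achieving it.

The largest bag has 4 vertices, giving width 3; this decomposition certifies tw(G) ≤ 3. On the other hand G contains the 4-clique {1, 3, 4, 5}. A clique must lie in a single bag of any decomposition, so no decomposition can have width below 3. Hence tw(G) = 3 exactly.

Treewidth 3.
Bags: B1 = {2, 3, 4, 5}  B2 = {1, 3, 4, 5}  B3 = {2, 4, 5, 6}
Tree: B1–B2, B1–B3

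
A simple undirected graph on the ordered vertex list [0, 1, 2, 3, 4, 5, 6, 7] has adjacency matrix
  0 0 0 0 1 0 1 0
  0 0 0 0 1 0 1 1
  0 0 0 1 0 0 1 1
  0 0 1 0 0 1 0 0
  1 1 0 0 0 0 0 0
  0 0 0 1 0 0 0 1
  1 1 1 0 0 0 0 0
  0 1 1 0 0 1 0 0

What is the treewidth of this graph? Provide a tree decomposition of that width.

Treewidth 2.
One such decomposition:
Bags: B1 = {3, 5, 7}  B2 = {2, 3, 7}  B3 = {1, 2, 7}  B4 = {1, 2, 6}  B5 = {1, 4, 6}  B6 = {0, 4, 6}
Tree: B1–B2, B2–B3, B3–B4, B4–B5, B5–B6

The largest bag has 3 vertices, giving width 2; this decomposition certifies tw(G) ≤ 2. For the lower bound, G contains the cycle 5–3–2–7–5, so G is not a forest; only forests have treewidth ≤ 1, hence tw(G) ≥ 2. Combining the bounds, tw(G) = 2.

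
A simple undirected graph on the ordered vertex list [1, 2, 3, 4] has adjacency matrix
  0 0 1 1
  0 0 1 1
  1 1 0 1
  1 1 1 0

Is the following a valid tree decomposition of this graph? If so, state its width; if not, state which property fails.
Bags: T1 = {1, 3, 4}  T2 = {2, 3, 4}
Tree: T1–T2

Yes; width 2.

Checking the three conditions: (i) the bags cover all of {1, 2, 3, 4}; (ii) for each edge, some bag contains both endpoints; (iii) the bags containing any fixed vertex form a subtree. All hold, so the decomposition is valid with width 3 − 1 = 2.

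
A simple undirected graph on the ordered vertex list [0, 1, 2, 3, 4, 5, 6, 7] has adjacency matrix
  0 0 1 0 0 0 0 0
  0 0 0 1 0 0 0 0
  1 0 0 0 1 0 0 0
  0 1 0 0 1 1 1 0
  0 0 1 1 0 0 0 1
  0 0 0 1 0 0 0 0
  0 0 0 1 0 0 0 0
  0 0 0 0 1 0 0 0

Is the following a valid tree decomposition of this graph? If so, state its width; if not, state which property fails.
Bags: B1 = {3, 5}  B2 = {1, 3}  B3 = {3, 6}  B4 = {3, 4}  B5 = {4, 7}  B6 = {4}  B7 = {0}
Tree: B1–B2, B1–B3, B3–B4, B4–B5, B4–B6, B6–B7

A tree decomposition must satisfy three properties: every vertex lies in some bag; for every edge, both endpoints lie together in some bag; and for every vertex, the bags containing it form a connected subtree. Here vertex 2 appears in no bag, so the decomposition is invalid.

No — vertex 2 appears in no bag.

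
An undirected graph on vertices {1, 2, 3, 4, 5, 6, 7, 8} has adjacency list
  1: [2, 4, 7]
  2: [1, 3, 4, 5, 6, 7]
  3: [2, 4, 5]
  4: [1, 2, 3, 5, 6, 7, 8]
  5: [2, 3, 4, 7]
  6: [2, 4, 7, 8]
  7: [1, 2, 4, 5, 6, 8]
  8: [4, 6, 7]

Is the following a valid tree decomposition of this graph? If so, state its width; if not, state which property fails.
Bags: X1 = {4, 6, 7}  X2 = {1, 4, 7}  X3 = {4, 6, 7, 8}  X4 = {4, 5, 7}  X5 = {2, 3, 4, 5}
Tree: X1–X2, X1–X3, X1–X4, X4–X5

No — edge (2,7) lies in no bag.

A tree decomposition must satisfy three properties: every vertex lies in some bag; for every edge, both endpoints lie together in some bag; and for every vertex, the bags containing it form a connected subtree. Here edge (2,7) lies in no bag, so the decomposition is invalid.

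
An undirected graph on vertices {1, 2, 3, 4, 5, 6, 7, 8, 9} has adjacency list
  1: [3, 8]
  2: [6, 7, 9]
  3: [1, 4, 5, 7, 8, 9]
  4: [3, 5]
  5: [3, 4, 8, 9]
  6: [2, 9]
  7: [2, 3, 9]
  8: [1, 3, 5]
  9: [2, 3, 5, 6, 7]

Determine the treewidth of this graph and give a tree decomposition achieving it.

Each bag holds 3 vertices, so the decomposition has width 2, which upper-bounds the treewidth. On the other hand G contains the 3-clique {2, 6, 9}. A clique must lie in a single bag of any decomposition, so no decomposition can have width below 2. Combining the bounds, tw(G) = 2.

Treewidth 2.
Bags: B1 = {2, 6, 9}  B2 = {2, 7, 9}  B3 = {3, 7, 9}  B4 = {3, 5, 9}  B5 = {3, 5, 8}  B6 = {1, 3, 8}  B7 = {3, 4, 5}
Tree: B1–B2, B2–B3, B3–B4, B4–B5, B5–B6, B5–B7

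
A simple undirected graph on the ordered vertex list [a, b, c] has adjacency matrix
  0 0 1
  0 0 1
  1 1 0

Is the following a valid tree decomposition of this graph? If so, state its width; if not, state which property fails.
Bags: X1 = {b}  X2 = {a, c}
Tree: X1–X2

No — edge (c,b) lies in no bag.

A tree decomposition must satisfy three properties: every vertex lies in some bag; for every edge, both endpoints lie together in some bag; and for every vertex, the bags containing it form a connected subtree. Here edge (c,b) lies in no bag, so the decomposition is invalid.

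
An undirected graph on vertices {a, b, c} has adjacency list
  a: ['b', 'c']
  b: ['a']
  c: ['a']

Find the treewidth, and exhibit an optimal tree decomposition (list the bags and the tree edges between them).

Treewidth 1.
One such decomposition:
Bags: B1 = {a, b}  B2 = {a, c}
Tree: B1–B2

Every bag has size at most 2, so the width is 2 − 1 = 1 and tw(G) ≤ 1. Since G has at least one edge (e.g. b–a), it is not an edgeless graph, so tw(G) ≥ 1. Hence tw(G) = 1 exactly.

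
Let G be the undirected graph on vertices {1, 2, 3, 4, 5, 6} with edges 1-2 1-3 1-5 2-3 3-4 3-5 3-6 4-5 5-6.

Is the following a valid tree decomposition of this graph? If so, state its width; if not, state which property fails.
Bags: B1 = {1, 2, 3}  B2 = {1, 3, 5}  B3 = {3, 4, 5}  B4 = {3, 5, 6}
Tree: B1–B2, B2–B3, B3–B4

Checking the three conditions: (i) the bags cover all of {1, 2, 3, 4, 5, 6}; (ii) for each edge, some bag contains both endpoints; (iii) the bags containing any fixed vertex form a subtree. All hold, so the decomposition is valid with width 3 − 1 = 2.

Yes; width 2.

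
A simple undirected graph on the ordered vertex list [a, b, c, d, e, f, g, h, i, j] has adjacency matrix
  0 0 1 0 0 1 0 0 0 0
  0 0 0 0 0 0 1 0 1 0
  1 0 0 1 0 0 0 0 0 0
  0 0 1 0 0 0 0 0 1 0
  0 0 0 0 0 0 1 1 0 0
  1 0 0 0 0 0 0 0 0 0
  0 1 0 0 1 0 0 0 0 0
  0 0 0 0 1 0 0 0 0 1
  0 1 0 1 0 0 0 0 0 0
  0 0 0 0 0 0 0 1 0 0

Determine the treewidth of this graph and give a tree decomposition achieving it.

Treewidth 1.
Bags: B1 = {h, j}  B2 = {e, h}  B3 = {e, g}  B4 = {b, g}  B5 = {b, i}  B6 = {d, i}  B7 = {c, d}  B8 = {a, c}  B9 = {a, f}
Tree: B1–B2, B2–B3, B3–B4, B4–B5, B5–B6, B6–B7, B7–B8, B8–B9

Each bag holds 2 vertices, so the decomposition has width 1, which upper-bounds the treewidth. Since G has at least one edge (e.g. j–h), it is not an edgeless graph, so tw(G) ≥ 1. The upper and lower bounds meet at 1, so that is the treewidth.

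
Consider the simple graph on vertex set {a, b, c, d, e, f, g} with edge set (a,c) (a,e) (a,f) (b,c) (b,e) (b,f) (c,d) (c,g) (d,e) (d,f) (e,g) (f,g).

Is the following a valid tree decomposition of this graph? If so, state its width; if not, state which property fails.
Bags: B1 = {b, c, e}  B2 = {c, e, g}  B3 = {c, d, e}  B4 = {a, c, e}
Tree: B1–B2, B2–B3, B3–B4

No — vertex f appears in no bag.

A tree decomposition must satisfy three properties: every vertex lies in some bag; for every edge, both endpoints lie together in some bag; and for every vertex, the bags containing it form a connected subtree. Here vertex f appears in no bag, so the decomposition is invalid.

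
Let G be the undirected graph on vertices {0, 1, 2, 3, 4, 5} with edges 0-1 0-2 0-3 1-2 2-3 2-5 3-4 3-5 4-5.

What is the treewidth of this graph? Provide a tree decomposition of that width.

Treewidth 2.
Bags: B1 = {3, 4, 5}  B2 = {2, 3, 5}  B3 = {0, 2, 3}  B4 = {0, 1, 2}
Tree: B1–B2, B2–B3, B3–B4

Every bag has size at most 3, so the width is 3 − 1 = 2 and tw(G) ≤ 2. For the lower bound, the 3 vertices {0, 1, 2} are pairwise adjacent, and any tree decomposition puts a clique entirely inside one bag — forcing width ≥ 2. Therefore the treewidth is 2.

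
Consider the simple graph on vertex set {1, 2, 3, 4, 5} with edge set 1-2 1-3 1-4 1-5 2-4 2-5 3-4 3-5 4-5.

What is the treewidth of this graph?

3

A width-3 tree decomposition is:
Bags: B1 = {1, 3, 4, 5}  B2 = {1, 2, 4, 5}
Tree: B1–B2
Every bag has size at most 4, so the width is 4 − 1 = 3 and tw(G) ≤ 3. On the other hand G contains the 4-clique {1, 2, 4, 5}. A clique must lie in a single bag of any decomposition, so no decomposition can have width below 3. Hence tw(G) = 3 exactly.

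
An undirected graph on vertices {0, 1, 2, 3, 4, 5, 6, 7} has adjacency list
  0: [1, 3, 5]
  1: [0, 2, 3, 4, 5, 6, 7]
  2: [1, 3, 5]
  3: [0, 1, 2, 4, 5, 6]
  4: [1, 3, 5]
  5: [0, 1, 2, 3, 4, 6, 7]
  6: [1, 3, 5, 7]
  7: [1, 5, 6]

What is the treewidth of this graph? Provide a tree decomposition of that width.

The largest bag has 4 vertices, giving width 3; this decomposition certifies tw(G) ≤ 3. For the lower bound, the 4 vertices {0, 1, 3, 5} are pairwise adjacent, and any tree decomposition puts a clique entirely inside one bag — forcing width ≥ 3. Therefore the treewidth is 3.

Treewidth 3.
One such decomposition:
Bags: B1 = {1, 3, 4, 5}  B2 = {1, 2, 3, 5}  B3 = {0, 1, 3, 5}  B4 = {1, 3, 5, 6}  B5 = {1, 5, 6, 7}
Tree: B1–B2, B1–B3, B2–B4, B4–B5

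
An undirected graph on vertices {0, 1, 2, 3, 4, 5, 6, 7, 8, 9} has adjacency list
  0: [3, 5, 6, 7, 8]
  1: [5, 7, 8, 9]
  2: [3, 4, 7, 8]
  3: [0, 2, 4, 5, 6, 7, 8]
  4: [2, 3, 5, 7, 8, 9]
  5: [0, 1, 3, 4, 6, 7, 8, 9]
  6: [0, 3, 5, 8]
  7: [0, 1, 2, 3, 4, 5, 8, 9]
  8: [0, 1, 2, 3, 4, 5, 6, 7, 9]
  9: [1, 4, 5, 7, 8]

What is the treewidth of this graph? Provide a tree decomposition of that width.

The largest bag has 5 vertices, giving width 4; this decomposition certifies tw(G) ≤ 4. Conversely, {2, 3, 4, 7, 8} is a clique of size 5, and the vertices of any clique must share a bag in every tree decomposition; so some bag has ≥ 5 vertices and tw(G) ≥ 4. The upper and lower bounds meet at 4, so that is the treewidth.

Treewidth 4.
One optimal decomposition is:
Bags: B1 = {4, 5, 7, 8, 9}  B2 = {3, 4, 5, 7, 8}  B3 = {1, 5, 7, 8, 9}  B4 = {0, 3, 5, 7, 8}  B5 = {2, 3, 4, 7, 8}  B6 = {0, 3, 5, 6, 8}
Tree: B1–B2, B1–B3, B2–B4, B2–B5, B4–B6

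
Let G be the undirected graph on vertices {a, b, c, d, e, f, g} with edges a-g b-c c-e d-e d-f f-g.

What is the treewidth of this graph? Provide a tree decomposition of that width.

Treewidth 1.
One optimal decomposition is:
Bags: B1 = {b, c}  B2 = {c, e}  B3 = {d, e}  B4 = {d, f}  B5 = {f, g}  B6 = {a, g}
Tree: B1–B2, B2–B3, B3–B4, B4–B5, B5–B6

Every bag has size at most 2, so the width is 2 − 1 = 1 and tw(G) ≤ 1. Since G has at least one edge (e.g. b–c), it is not an edgeless graph, so tw(G) ≥ 1. The upper and lower bounds meet at 1, so that is the treewidth.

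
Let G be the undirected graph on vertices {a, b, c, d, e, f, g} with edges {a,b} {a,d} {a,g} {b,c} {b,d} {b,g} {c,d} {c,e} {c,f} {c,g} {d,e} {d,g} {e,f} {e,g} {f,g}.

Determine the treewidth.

3

A width-3 tree decomposition is:
Bags: B1 = {b, c, d, g}  B2 = {a, b, d, g}  B3 = {c, d, e, g}  B4 = {c, e, f, g}
Tree: B1–B2, B1–B3, B3–B4
The largest bag has 4 vertices, giving width 3; this decomposition certifies tw(G) ≤ 3. On the other hand G contains the 4-clique {c, d, e, g}. A clique must lie in a single bag of any decomposition, so no decomposition can have width below 3. Combining the bounds, tw(G) = 3.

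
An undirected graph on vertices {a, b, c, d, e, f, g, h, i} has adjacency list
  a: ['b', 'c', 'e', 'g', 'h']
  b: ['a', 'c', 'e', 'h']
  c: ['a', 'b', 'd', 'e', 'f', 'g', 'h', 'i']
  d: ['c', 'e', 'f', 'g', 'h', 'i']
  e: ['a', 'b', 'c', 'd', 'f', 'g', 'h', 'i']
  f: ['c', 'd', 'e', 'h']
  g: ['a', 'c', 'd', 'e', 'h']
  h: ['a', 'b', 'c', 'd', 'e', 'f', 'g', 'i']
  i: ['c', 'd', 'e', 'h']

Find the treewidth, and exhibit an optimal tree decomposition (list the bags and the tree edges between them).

The largest bag has 5 vertices, giving width 4; this decomposition certifies tw(G) ≤ 4. On the other hand G contains the 5-clique {c, d, e, g, h}. A clique must lie in a single bag of any decomposition, so no decomposition can have width below 4. The upper and lower bounds meet at 4, so that is the treewidth.

Treewidth 4.
Bags: B1 = {c, d, e, g, h}  B2 = {c, d, e, h, i}  B3 = {a, c, e, g, h}  B4 = {c, d, e, f, h}  B5 = {a, b, c, e, h}
Tree: B1–B2, B1–B3, B2–B4, B3–B5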